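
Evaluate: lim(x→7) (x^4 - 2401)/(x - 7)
This is a standard limit.

Factor or rationalize the expression:
  lim(x→7) (x^4 - 2401)/(x - 7) = 1372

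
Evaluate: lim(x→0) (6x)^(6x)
This is an exponential indeterminate form.

For exponential indeterminate forms, take the natural log:
  Let L = lim(x→0) (6x)^(6x)
  Then ln(L) = lim(x→0) [exponent × ln(base)]
  Evaluate using L'Hôpital or standard limits, then exponentiate.
  L = 1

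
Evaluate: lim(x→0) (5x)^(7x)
This is an exponential indeterminate form.

For exponential indeterminate forms, take the natural log:
  Let L = lim(x→0) (5x)^(7x)
  Then ln(L) = lim(x→0) [exponent × ln(base)]
  Evaluate using L'Hôpital or standard limits, then exponentiate.
  L = 1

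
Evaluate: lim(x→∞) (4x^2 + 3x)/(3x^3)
This is an ∞/∞ indeterminate form.

Apply L'Hôpital's rule: differentiate numerator and denominator separately.
  f(x) = 4·x^2 + 3·x   ⇒   f'(x) = 8·x + 3
  g(x) = 3·x^3   ⇒   g'(x) = 9·x^2
  lim(x→∞) f'(x)/g'(x) = lim(x→∞) (8·x + 3)/(9·x^2)
  = 0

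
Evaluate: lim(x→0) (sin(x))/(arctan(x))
This is a 0/0 indeterminate form.

Apply L'Hôpital's rule: differentiate numerator and denominator separately.
  f(x) = sin(x)   ⇒   f'(x) = cos(x)
  g(x) = atan(x)   ⇒   g'(x) = 1/(x^2 + 1)
  lim(x→0) f'(x)/g'(x) = lim(x→0) (cos(x))/(1/(x^2 + 1))
  = 1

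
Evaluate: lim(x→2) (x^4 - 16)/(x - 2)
This is a standard limit.

Factor or rationalize the expression:
  lim(x→2) (x^4 - 16)/(x - 2) = 32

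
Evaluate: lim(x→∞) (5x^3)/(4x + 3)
This is an ∞/∞ indeterminate form.

Apply L'Hôpital's rule: differentiate numerator and denominator separately.
  f(x) = 5·x^3   ⇒   f'(x) = 15·x^2
  g(x) = 4·x + 3   ⇒   g'(x) = 4
  lim(x→∞) f'(x)/g'(x) = lim(x→∞) (15·x^2)/(4)
  = ∞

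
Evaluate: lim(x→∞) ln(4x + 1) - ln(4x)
This is an ∞-∞ indeterminate form.

Combine fractions or rationalize to convert ∞-∞ to 0/0 form:
  lim(x→∞) ln(4x + 1) - ln(4x) = 0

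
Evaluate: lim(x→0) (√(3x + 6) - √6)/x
This is a standard limit.

Factor or rationalize the expression:
  lim(x→0) (√(3x + 6) - √6)/x = sqrt(6)/4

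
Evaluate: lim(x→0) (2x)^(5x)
This is an exponential indeterminate form.

For exponential indeterminate forms, take the natural log:
  Let L = lim(x→0) (2x)^(5x)
  Then ln(L) = lim(x→0) [exponent × ln(base)]
  Evaluate using L'Hôpital or standard limits, then exponentiate.
  L = 1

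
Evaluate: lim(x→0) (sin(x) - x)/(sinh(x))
This is a 0/0 indeterminate form.

Apply L'Hôpital's rule: differentiate numerator and denominator separately.
  f(x) = -x + sin(x)   ⇒   f'(x) = cos(x) - 1
  g(x) = sinh(x)   ⇒   g'(x) = cosh(x)
  lim(x→0) f'(x)/g'(x) = lim(x→0) (cos(x) - 1)/(cosh(x))
  = 0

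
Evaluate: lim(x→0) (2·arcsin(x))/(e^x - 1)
This is a 0/0 indeterminate form.

Apply L'Hôpital's rule: differentiate numerator and denominator separately.
  f(x) = 2·asin(x)   ⇒   f'(x) = 2/sqrt(1 - x^2)
  g(x) = e^(x) - 1   ⇒   g'(x) = e^(x)
  lim(x→0) f'(x)/g'(x) = lim(x→0) (2/sqrt(1 - x^2))/(e^(x))
  = 2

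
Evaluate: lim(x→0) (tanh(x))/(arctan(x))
This is a 0/0 indeterminate form.

Apply L'Hôpital's rule: differentiate numerator and denominator separately.
  f(x) = tanh(x)   ⇒   f'(x) = 1 - tanh(x)^2
  g(x) = atan(x)   ⇒   g'(x) = 1/(x^2 + 1)
  lim(x→0) f'(x)/g'(x) = lim(x→0) (1 - tanh(x)^2)/(1/(x^2 + 1))
  = 1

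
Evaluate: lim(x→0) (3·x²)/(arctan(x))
This is a 0/0 indeterminate form.

Apply L'Hôpital's rule: differentiate numerator and denominator separately.
  f(x) = 3·x^2   ⇒   f'(x) = 6·x
  g(x) = atan(x)   ⇒   g'(x) = 1/(x^2 + 1)
  lim(x→0) f'(x)/g'(x) = lim(x→0) (6·x)/(1/(x^2 + 1))
  = 0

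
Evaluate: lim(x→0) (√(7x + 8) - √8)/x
This is a standard limit.

Factor or rationalize the expression:
  lim(x→0) (√(7x + 8) - √8)/x = 7·sqrt(2)/8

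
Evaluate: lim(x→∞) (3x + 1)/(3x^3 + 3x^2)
This is an ∞/∞ indeterminate form.

Apply L'Hôpital's rule: differentiate numerator and denominator separately.
  f(x) = 3·x + 1   ⇒   f'(x) = 3
  g(x) = 3·x^3 + 3·x^2   ⇒   g'(x) = 9·x^2 + 6·x
  lim(x→∞) f'(x)/g'(x) = lim(x→∞) (3)/(9·x^2 + 6·x)
  = 0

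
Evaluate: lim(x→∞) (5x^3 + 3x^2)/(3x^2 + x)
This is an ∞/∞ indeterminate form.

Apply L'Hôpital's rule: differentiate numerator and denominator separately.
  f(x) = 5·x^3 + 3·x^2   ⇒   f'(x) = 15·x^2 + 6·x
  g(x) = 3·x^2 + x   ⇒   g'(x) = 6·x + 1
  lim(x→∞) f'(x)/g'(x) = lim(x→∞) (15·x^2 + 6·x)/(6·x + 1)
  = ∞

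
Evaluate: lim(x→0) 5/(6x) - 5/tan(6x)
This is an ∞-∞ indeterminate form.

Combine fractions or rationalize to convert ∞-∞ to 0/0 form:
  lim(x→0) 5/(6x) - 5/tan(6x) = 0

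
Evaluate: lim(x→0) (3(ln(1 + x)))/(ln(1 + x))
This is a 0/0 indeterminate form.

Apply L'Hôpital's rule: differentiate numerator and denominator separately.
  f(x) = 3·ln(x + 1)   ⇒   f'(x) = 3/(x + 1)
  g(x) = ln(x + 1)   ⇒   g'(x) = 1/(x + 1)
  lim(x→0) f'(x)/g'(x) = lim(x→0) (3/(x + 1))/(1/(x + 1))
  = 3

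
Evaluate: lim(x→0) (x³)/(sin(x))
This is a 0/0 indeterminate form.

Apply L'Hôpital's rule: differentiate numerator and denominator separately.
  f(x) = x^3   ⇒   f'(x) = 3·x^2
  g(x) = sin(x)   ⇒   g'(x) = cos(x)
  lim(x→0) f'(x)/g'(x) = lim(x→0) (3·x^2)/(cos(x))
  = 0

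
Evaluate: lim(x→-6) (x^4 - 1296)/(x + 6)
This is a standard limit.

Factor or rationalize the expression:
  lim(x→-6) (x^4 - 1296)/(x + 6) = -864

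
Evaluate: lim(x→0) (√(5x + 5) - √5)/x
This is a standard limit.

Factor or rationalize the expression:
  lim(x→0) (√(5x + 5) - √5)/x = sqrt(5)/2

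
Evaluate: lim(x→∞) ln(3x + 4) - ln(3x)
This is an ∞-∞ indeterminate form.

Combine fractions or rationalize to convert ∞-∞ to 0/0 form:
  lim(x→∞) ln(3x + 4) - ln(3x) = 0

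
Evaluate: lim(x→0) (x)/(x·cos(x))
This is a 0/0 indeterminate form.

Apply L'Hôpital's rule: differentiate numerator and denominator separately.
  f(x) = x   ⇒   f'(x) = 1
  g(x) = x·cos(x)   ⇒   g'(x) = -x·sin(x) + cos(x)
  lim(x→0) f'(x)/g'(x) = lim(x→0) (1)/(-x·sin(x) + cos(x))
  = 1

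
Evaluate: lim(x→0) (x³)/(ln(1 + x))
This is a 0/0 indeterminate form.

Apply L'Hôpital's rule: differentiate numerator and denominator separately.
  f(x) = x^3   ⇒   f'(x) = 3·x^2
  g(x) = ln(x + 1)   ⇒   g'(x) = 1/(x + 1)
  lim(x→0) f'(x)/g'(x) = lim(x→0) (3·x^2)/(1/(x + 1))
  = 0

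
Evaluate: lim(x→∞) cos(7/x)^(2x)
This is an exponential indeterminate form.

For exponential indeterminate forms, take the natural log:
  Let L = lim(x→∞) cos(7/x)^(2x)
  Then ln(L) = lim(x→∞) [exponent × ln(base)]
  Evaluate using L'Hôpital or standard limits, then exponentiate.
  L = 1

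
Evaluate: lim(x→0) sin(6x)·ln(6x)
This is a 0·∞ indeterminate form.

Rewrite 0·∞ as a quotient (0/0 or ∞/∞ form), then apply L'Hôpital's rule:
  lim(x→0) sin(6x)·ln(6x) = 0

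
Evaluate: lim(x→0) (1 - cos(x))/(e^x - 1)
This is a 0/0 indeterminate form.

Apply L'Hôpital's rule: differentiate numerator and denominator separately.
  f(x) = 1 - cos(x)   ⇒   f'(x) = sin(x)
  g(x) = e^(x) - 1   ⇒   g'(x) = e^(x)
  lim(x→0) f'(x)/g'(x) = lim(x→0) (sin(x))/(e^(x))
  = 0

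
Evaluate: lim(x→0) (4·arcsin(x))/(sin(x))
This is a 0/0 indeterminate form.

Apply L'Hôpital's rule: differentiate numerator and denominator separately.
  f(x) = 4·asin(x)   ⇒   f'(x) = 4/sqrt(1 - x^2)
  g(x) = sin(x)   ⇒   g'(x) = cos(x)
  lim(x→0) f'(x)/g'(x) = lim(x→0) (4/sqrt(1 - x^2))/(cos(x))
  = 4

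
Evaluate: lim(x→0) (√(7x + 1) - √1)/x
This is a standard limit.

Factor or rationalize the expression:
  lim(x→0) (√(7x + 1) - √1)/x = 7/2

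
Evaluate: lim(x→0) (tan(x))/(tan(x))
This is a 0/0 indeterminate form.

Apply L'Hôpital's rule: differentiate numerator and denominator separately.
  f(x) = tan(x)   ⇒   f'(x) = tan(x)^2 + 1
  g(x) = tan(x)   ⇒   g'(x) = tan(x)^2 + 1
  lim(x→0) f'(x)/g'(x) = lim(x→0) (tan(x)^2 + 1)/(tan(x)^2 + 1)
  = 1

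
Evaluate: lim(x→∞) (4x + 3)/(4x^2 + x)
This is an ∞/∞ indeterminate form.

Apply L'Hôpital's rule: differentiate numerator and denominator separately.
  f(x) = 4·x + 3   ⇒   f'(x) = 4
  g(x) = 4·x^2 + x   ⇒   g'(x) = 8·x + 1
  lim(x→∞) f'(x)/g'(x) = lim(x→∞) (4)/(8·x + 1)
  = 0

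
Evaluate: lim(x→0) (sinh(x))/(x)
This is a 0/0 indeterminate form.

Apply L'Hôpital's rule: differentiate numerator and denominator separately.
  f(x) = sinh(x)   ⇒   f'(x) = cosh(x)
  g(x) = x   ⇒   g'(x) = 1
  lim(x→0) f'(x)/g'(x) = lim(x→0) (cosh(x))/(1)
  = 1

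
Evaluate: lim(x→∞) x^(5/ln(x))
This is an exponential indeterminate form.

For exponential indeterminate forms, take the natural log:
  Let L = lim(x→∞) x^(5/ln(x))
  Then ln(L) = lim(x→∞) [exponent × ln(base)]
  Evaluate using L'Hôpital or standard limits, then exponentiate.
  L = e^(5)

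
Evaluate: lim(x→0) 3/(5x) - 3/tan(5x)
This is an ∞-∞ indeterminate form.

Combine fractions or rationalize to convert ∞-∞ to 0/0 form:
  lim(x→0) 3/(5x) - 3/tan(5x) = 0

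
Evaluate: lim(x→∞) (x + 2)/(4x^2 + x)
This is an ∞/∞ indeterminate form.

Apply L'Hôpital's rule: differentiate numerator and denominator separately.
  f(x) = x + 2   ⇒   f'(x) = 1
  g(x) = 4·x^2 + x   ⇒   g'(x) = 8·x + 1
  lim(x→∞) f'(x)/g'(x) = lim(x→∞) (1)/(8·x + 1)
  = 0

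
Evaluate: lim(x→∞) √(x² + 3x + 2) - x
This is an ∞-∞ indeterminate form.

Combine fractions or rationalize to convert ∞-∞ to 0/0 form:
  lim(x→∞) √(x² + 3x + 2) - x = 3/2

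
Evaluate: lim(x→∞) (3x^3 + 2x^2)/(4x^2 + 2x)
This is an ∞/∞ indeterminate form.

Apply L'Hôpital's rule: differentiate numerator and denominator separately.
  f(x) = 3·x^3 + 2·x^2   ⇒   f'(x) = 9·x^2 + 4·x
  g(x) = 4·x^2 + 2·x   ⇒   g'(x) = 8·x + 2
  lim(x→∞) f'(x)/g'(x) = lim(x→∞) (9·x^2 + 4·x)/(8·x + 2)
  = ∞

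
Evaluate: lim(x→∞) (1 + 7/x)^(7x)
This is an exponential indeterminate form.

For exponential indeterminate forms, take the natural log:
  Let L = lim(x→∞) (1 + 7/x)^(7x)
  Then ln(L) = lim(x→∞) [exponent × ln(base)]
  Evaluate using L'Hôpital or standard limits, then exponentiate.
  L = e^(49)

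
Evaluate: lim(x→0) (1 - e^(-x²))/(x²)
This is a 0/0 indeterminate form.

Apply L'Hôpital's rule: differentiate numerator and denominator separately.
  f(x) = 1 - e^(-x^2)   ⇒   f'(x) = 2·x·e^(-x^2)
  g(x) = x^2   ⇒   g'(x) = 2·x
  lim(x→0) f'(x)/g'(x) = lim(x→0) (2·x·e^(-x^2))/(2·x)
  = 1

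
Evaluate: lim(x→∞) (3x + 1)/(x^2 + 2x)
This is an ∞/∞ indeterminate form.

Apply L'Hôpital's rule: differentiate numerator and denominator separately.
  f(x) = 3·x + 1   ⇒   f'(x) = 3
  g(x) = x^2 + 2·x   ⇒   g'(x) = 2·x + 2
  lim(x→∞) f'(x)/g'(x) = lim(x→∞) (3)/(2·x + 2)
  = 0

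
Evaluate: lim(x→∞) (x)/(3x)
This is an ∞/∞ indeterminate form.

Apply L'Hôpital's rule: differentiate numerator and denominator separately.
  f(x) = x   ⇒   f'(x) = 1
  g(x) = 3·x   ⇒   g'(x) = 3
  lim(x→∞) f'(x)/g'(x) = lim(x→∞) (1)/(3)
  = 1/3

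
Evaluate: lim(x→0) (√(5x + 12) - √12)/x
This is a standard limit.

Factor or rationalize the expression:
  lim(x→0) (√(5x + 12) - √12)/x = 5·sqrt(3)/12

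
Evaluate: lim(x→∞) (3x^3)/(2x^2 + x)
This is an ∞/∞ indeterminate form.

Apply L'Hôpital's rule: differentiate numerator and denominator separately.
  f(x) = 3·x^3   ⇒   f'(x) = 9·x^2
  g(x) = 2·x^2 + x   ⇒   g'(x) = 4·x + 1
  lim(x→∞) f'(x)/g'(x) = lim(x→∞) (9·x^2)/(4·x + 1)
  = ∞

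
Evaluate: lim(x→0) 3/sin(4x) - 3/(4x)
This is an ∞-∞ indeterminate form.

Combine fractions or rationalize to convert ∞-∞ to 0/0 form:
  lim(x→0) 3/sin(4x) - 3/(4x) = 0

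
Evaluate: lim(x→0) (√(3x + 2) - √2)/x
This is a standard limit.

Factor or rationalize the expression:
  lim(x→0) (√(3x + 2) - √2)/x = 3·sqrt(2)/4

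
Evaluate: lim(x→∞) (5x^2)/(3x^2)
This is an ∞/∞ indeterminate form.

Apply L'Hôpital's rule: differentiate numerator and denominator separately.
  f(x) = 5·x^2   ⇒   f'(x) = 10·x
  g(x) = 3·x^2   ⇒   g'(x) = 6·x
  lim(x→∞) f'(x)/g'(x) = lim(x→∞) (10·x)/(6·x)
  = 5/3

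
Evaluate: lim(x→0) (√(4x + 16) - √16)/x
This is a standard limit.

Factor or rationalize the expression:
  lim(x→0) (√(4x + 16) - √16)/x = 1/2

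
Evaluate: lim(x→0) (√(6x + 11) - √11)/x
This is a standard limit.

Factor or rationalize the expression:
  lim(x→0) (√(6x + 11) - √11)/x = 3·sqrt(11)/11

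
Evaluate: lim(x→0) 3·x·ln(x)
This is a 0·∞ indeterminate form.

Rewrite 0·∞ as a quotient (0/0 or ∞/∞ form), then apply L'Hôpital's rule:
  lim(x→0) 3·x·ln(x) = 0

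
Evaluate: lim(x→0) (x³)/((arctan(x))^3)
This is a 0/0 indeterminate form.

Apply L'Hôpital's rule: differentiate numerator and denominator separately.
  f(x) = x^3   ⇒   f'(x) = 3·x^2
  g(x) = atan(x)^3   ⇒   g'(x) = 3·atan(x)^2/(x^2 + 1)
  lim(x→0) f'(x)/g'(x) = lim(x→0) (3·x^2)/(3·atan(x)^2/(x^2 + 1))
  = 1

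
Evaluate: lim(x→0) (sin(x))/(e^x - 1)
This is a 0/0 indeterminate form.

Apply L'Hôpital's rule: differentiate numerator and denominator separately.
  f(x) = sin(x)   ⇒   f'(x) = cos(x)
  g(x) = e^(x) - 1   ⇒   g'(x) = e^(x)
  lim(x→0) f'(x)/g'(x) = lim(x→0) (cos(x))/(e^(x))
  = 1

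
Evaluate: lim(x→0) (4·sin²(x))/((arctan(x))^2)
This is a 0/0 indeterminate form.

Apply L'Hôpital's rule: differentiate numerator and denominator separately.
  f(x) = 4·sin(x)^2   ⇒   f'(x) = 8·sin(x)·cos(x)
  g(x) = atan(x)^2   ⇒   g'(x) = 2·atan(x)/(x^2 + 1)
  lim(x→0) f'(x)/g'(x) = lim(x→0) (8·sin(x)·cos(x))/(2·atan(x)/(x^2 + 1))
  = 4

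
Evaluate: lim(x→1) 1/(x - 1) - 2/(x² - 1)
This is an ∞-∞ indeterminate form.

Combine fractions or rationalize to convert ∞-∞ to 0/0 form:
  lim(x→1) 1/(x - 1) - 2/(x² - 1) = 1/2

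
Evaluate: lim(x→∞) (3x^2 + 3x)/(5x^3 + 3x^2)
This is an ∞/∞ indeterminate form.

Apply L'Hôpital's rule: differentiate numerator and denominator separately.
  f(x) = 3·x^2 + 3·x   ⇒   f'(x) = 6·x + 3
  g(x) = 5·x^3 + 3·x^2   ⇒   g'(x) = 15·x^2 + 6·x
  lim(x→∞) f'(x)/g'(x) = lim(x→∞) (6·x + 3)/(15·x^2 + 6·x)
  = 0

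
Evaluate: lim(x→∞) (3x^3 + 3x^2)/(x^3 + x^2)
This is an ∞/∞ indeterminate form.

Apply L'Hôpital's rule: differentiate numerator and denominator separately.
  f(x) = 3·x^3 + 3·x^2   ⇒   f'(x) = 9·x^2 + 6·x
  g(x) = x^3 + x^2   ⇒   g'(x) = 3·x^2 + 2·x
  lim(x→∞) f'(x)/g'(x) = lim(x→∞) (9·x^2 + 6·x)/(3·x^2 + 2·x)
  = 3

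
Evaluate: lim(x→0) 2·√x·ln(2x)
This is a 0·∞ indeterminate form.

Rewrite 0·∞ as a quotient (0/0 or ∞/∞ form), then apply L'Hôpital's rule:
  lim(x→0) 2·√x·ln(2x) = 0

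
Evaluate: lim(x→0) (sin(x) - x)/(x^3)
This is a 0/0 indeterminate form.

Apply L'Hôpital's rule: differentiate numerator and denominator separately.
  f(x) = -x + sin(x)   ⇒   f'(x) = cos(x) - 1
  g(x) = x^3   ⇒   g'(x) = 3·x^2
  lim(x→0) f'(x)/g'(x) = lim(x→0) (cos(x) - 1)/(3·x^2)
  = -1/6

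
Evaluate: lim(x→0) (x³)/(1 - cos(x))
This is a 0/0 indeterminate form.

Apply L'Hôpital's rule: differentiate numerator and denominator separately.
  f(x) = x^3   ⇒   f'(x) = 3·x^2
  g(x) = 1 - cos(x)   ⇒   g'(x) = sin(x)
  lim(x→0) f'(x)/g'(x) = lim(x→0) (3·x^2)/(sin(x))
  = 0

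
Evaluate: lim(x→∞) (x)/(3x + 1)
This is an ∞/∞ indeterminate form.

Apply L'Hôpital's rule: differentiate numerator and denominator separately.
  f(x) = x   ⇒   f'(x) = 1
  g(x) = 3·x + 1   ⇒   g'(x) = 3
  lim(x→∞) f'(x)/g'(x) = lim(x→∞) (1)/(3)
  = 1/3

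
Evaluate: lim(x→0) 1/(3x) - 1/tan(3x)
This is an ∞-∞ indeterminate form.

Combine fractions or rationalize to convert ∞-∞ to 0/0 form:
  lim(x→0) 1/(3x) - 1/tan(3x) = 0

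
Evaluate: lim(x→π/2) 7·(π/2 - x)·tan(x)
This is a 0·∞ indeterminate form.

Rewrite 0·∞ as a quotient (0/0 or ∞/∞ form), then apply L'Hôpital's rule:
  lim(x→π/2) 7·(π/2 - x)·tan(x) = 7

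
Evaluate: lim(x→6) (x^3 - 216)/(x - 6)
This is a standard limit.

Factor or rationalize the expression:
  lim(x→6) (x^3 - 216)/(x - 6) = 108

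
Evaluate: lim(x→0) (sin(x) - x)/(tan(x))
This is a 0/0 indeterminate form.

Apply L'Hôpital's rule: differentiate numerator and denominator separately.
  f(x) = -x + sin(x)   ⇒   f'(x) = cos(x) - 1
  g(x) = tan(x)   ⇒   g'(x) = tan(x)^2 + 1
  lim(x→0) f'(x)/g'(x) = lim(x→0) (cos(x) - 1)/(tan(x)^2 + 1)
  = 0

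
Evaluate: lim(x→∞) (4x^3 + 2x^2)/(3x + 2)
This is an ∞/∞ indeterminate form.

Apply L'Hôpital's rule: differentiate numerator and denominator separately.
  f(x) = 4·x^3 + 2·x^2   ⇒   f'(x) = 12·x^2 + 4·x
  g(x) = 3·x + 2   ⇒   g'(x) = 3
  lim(x→∞) f'(x)/g'(x) = lim(x→∞) (12·x^2 + 4·x)/(3)
  = ∞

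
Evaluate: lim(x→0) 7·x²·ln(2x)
This is a 0·∞ indeterminate form.

Rewrite 0·∞ as a quotient (0/0 or ∞/∞ form), then apply L'Hôpital's rule:
  lim(x→0) 7·x²·ln(2x) = 0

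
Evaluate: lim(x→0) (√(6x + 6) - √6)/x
This is a standard limit.

Factor or rationalize the expression:
  lim(x→0) (√(6x + 6) - √6)/x = sqrt(6)/2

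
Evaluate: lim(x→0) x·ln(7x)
This is a 0·∞ indeterminate form.

Rewrite 0·∞ as a quotient (0/0 or ∞/∞ form), then apply L'Hôpital's rule:
  lim(x→0) x·ln(7x) = 0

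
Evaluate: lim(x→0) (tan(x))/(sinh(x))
This is a 0/0 indeterminate form.

Apply L'Hôpital's rule: differentiate numerator and denominator separately.
  f(x) = tan(x)   ⇒   f'(x) = tan(x)^2 + 1
  g(x) = sinh(x)   ⇒   g'(x) = cosh(x)
  lim(x→0) f'(x)/g'(x) = lim(x→0) (tan(x)^2 + 1)/(cosh(x))
  = 1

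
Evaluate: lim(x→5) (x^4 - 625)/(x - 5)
This is a standard limit.

Factor or rationalize the expression:
  lim(x→5) (x^4 - 625)/(x - 5) = 500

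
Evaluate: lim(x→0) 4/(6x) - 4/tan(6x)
This is an ∞-∞ indeterminate form.

Combine fractions or rationalize to convert ∞-∞ to 0/0 form:
  lim(x→0) 4/(6x) - 4/tan(6x) = 0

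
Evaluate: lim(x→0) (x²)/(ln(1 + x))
This is a 0/0 indeterminate form.

Apply L'Hôpital's rule: differentiate numerator and denominator separately.
  f(x) = x^2   ⇒   f'(x) = 2·x
  g(x) = ln(x + 1)   ⇒   g'(x) = 1/(x + 1)
  lim(x→0) f'(x)/g'(x) = lim(x→0) (2·x)/(1/(x + 1))
  = 0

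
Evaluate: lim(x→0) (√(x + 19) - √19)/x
This is a standard limit.

Factor or rationalize the expression:
  lim(x→0) (√(x + 19) - √19)/x = sqrt(19)/38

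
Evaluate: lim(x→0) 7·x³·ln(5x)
This is a 0·∞ indeterminate form.

Rewrite 0·∞ as a quotient (0/0 or ∞/∞ form), then apply L'Hôpital's rule:
  lim(x→0) 7·x³·ln(5x) = 0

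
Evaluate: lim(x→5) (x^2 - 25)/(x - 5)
This is a standard limit.

Factor or rationalize the expression:
  lim(x→5) (x^2 - 25)/(x - 5) = 10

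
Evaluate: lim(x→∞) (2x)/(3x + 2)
This is an ∞/∞ indeterminate form.

Apply L'Hôpital's rule: differentiate numerator and denominator separately.
  f(x) = 2·x   ⇒   f'(x) = 2
  g(x) = 3·x + 2   ⇒   g'(x) = 3
  lim(x→∞) f'(x)/g'(x) = lim(x→∞) (2)/(3)
  = 2/3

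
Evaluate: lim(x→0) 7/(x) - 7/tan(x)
This is an ∞-∞ indeterminate form.

Combine fractions or rationalize to convert ∞-∞ to 0/0 form:
  lim(x→0) 7/(x) - 7/tan(x) = 0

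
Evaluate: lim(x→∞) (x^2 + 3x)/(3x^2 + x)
This is an ∞/∞ indeterminate form.

Apply L'Hôpital's rule: differentiate numerator and denominator separately.
  f(x) = x^2 + 3·x   ⇒   f'(x) = 2·x + 3
  g(x) = 3·x^2 + x   ⇒   g'(x) = 6·x + 1
  lim(x→∞) f'(x)/g'(x) = lim(x→∞) (2·x + 3)/(6·x + 1)
  = 1/3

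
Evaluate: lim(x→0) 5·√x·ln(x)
This is a 0·∞ indeterminate form.

Rewrite 0·∞ as a quotient (0/0 or ∞/∞ form), then apply L'Hôpital's rule:
  lim(x→0) 5·√x·ln(x) = 0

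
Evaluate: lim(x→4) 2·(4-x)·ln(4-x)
This is a 0·∞ indeterminate form.

Rewrite 0·∞ as a quotient (0/0 or ∞/∞ form), then apply L'Hôpital's rule:
  lim(x→4) 2·(4-x)·ln(4-x) = 0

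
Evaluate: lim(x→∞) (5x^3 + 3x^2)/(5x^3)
This is an ∞/∞ indeterminate form.

Apply L'Hôpital's rule: differentiate numerator and denominator separately.
  f(x) = 5·x^3 + 3·x^2   ⇒   f'(x) = 15·x^2 + 6·x
  g(x) = 5·x^3   ⇒   g'(x) = 15·x^2
  lim(x→∞) f'(x)/g'(x) = lim(x→∞) (15·x^2 + 6·x)/(15·x^2)
  = 1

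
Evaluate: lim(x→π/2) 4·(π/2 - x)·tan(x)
This is a 0·∞ indeterminate form.

Rewrite 0·∞ as a quotient (0/0 or ∞/∞ form), then apply L'Hôpital's rule:
  lim(x→π/2) 4·(π/2 - x)·tan(x) = 4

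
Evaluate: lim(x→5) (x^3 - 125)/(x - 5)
This is a standard limit.

Factor or rationalize the expression:
  lim(x→5) (x^3 - 125)/(x - 5) = 75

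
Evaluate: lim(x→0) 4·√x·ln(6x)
This is a 0·∞ indeterminate form.

Rewrite 0·∞ as a quotient (0/0 or ∞/∞ form), then apply L'Hôpital's rule:
  lim(x→0) 4·√x·ln(6x) = 0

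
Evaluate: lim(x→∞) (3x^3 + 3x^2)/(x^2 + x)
This is an ∞/∞ indeterminate form.

Apply L'Hôpital's rule: differentiate numerator and denominator separately.
  f(x) = 3·x^3 + 3·x^2   ⇒   f'(x) = 9·x^2 + 6·x
  g(x) = x^2 + x   ⇒   g'(x) = 2·x + 1
  lim(x→∞) f'(x)/g'(x) = lim(x→∞) (9·x^2 + 6·x)/(2·x + 1)
  = ∞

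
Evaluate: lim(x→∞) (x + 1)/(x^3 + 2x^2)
This is an ∞/∞ indeterminate form.

Apply L'Hôpital's rule: differentiate numerator and denominator separately.
  f(x) = x + 1   ⇒   f'(x) = 1
  g(x) = x^3 + 2·x^2   ⇒   g'(x) = 3·x^2 + 4·x
  lim(x→∞) f'(x)/g'(x) = lim(x→∞) (1)/(3·x^2 + 4·x)
  = 0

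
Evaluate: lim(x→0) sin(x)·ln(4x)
This is a 0·∞ indeterminate form.

Rewrite 0·∞ as a quotient (0/0 or ∞/∞ form), then apply L'Hôpital's rule:
  lim(x→0) sin(x)·ln(4x) = 0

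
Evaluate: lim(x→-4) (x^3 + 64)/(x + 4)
This is a standard limit.

Factor or rationalize the expression:
  lim(x→-4) (x^3 + 64)/(x + 4) = 48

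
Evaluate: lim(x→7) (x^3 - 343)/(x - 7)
This is a standard limit.

Factor or rationalize the expression:
  lim(x→7) (x^3 - 343)/(x - 7) = 147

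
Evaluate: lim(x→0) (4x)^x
This is an exponential indeterminate form.

For exponential indeterminate forms, take the natural log:
  Let L = lim(x→0) (4x)^x
  Then ln(L) = lim(x→0) [exponent × ln(base)]
  Evaluate using L'Hôpital or standard limits, then exponentiate.
  L = 1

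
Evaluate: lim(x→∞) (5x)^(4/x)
This is an exponential indeterminate form.

For exponential indeterminate forms, take the natural log:
  Let L = lim(x→∞) (5x)^(4/x)
  Then ln(L) = lim(x→∞) [exponent × ln(base)]
  Evaluate using L'Hôpital or standard limits, then exponentiate.
  L = 1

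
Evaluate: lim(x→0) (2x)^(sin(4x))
This is an exponential indeterminate form.

For exponential indeterminate forms, take the natural log:
  Let L = lim(x→0) (2x)^(sin(4x))
  Then ln(L) = lim(x→0) [exponent × ln(base)]
  Evaluate using L'Hôpital or standard limits, then exponentiate.
  L = 1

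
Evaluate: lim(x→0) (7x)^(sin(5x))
This is an exponential indeterminate form.

For exponential indeterminate forms, take the natural log:
  Let L = lim(x→0) (7x)^(sin(5x))
  Then ln(L) = lim(x→0) [exponent × ln(base)]
  Evaluate using L'Hôpital or standard limits, then exponentiate.
  L = 1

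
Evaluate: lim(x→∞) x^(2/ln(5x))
This is an exponential indeterminate form.

For exponential indeterminate forms, take the natural log:
  Let L = lim(x→∞) x^(2/ln(5x))
  Then ln(L) = lim(x→∞) [exponent × ln(base)]
  Evaluate using L'Hôpital or standard limits, then exponentiate.
  L = e²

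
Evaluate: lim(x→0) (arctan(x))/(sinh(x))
This is a 0/0 indeterminate form.

Apply L'Hôpital's rule: differentiate numerator and denominator separately.
  f(x) = atan(x)   ⇒   f'(x) = 1/(x^2 + 1)
  g(x) = sinh(x)   ⇒   g'(x) = cosh(x)
  lim(x→0) f'(x)/g'(x) = lim(x→0) (1/(x^2 + 1))/(cosh(x))
  = 1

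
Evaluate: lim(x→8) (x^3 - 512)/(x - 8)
This is a standard limit.

Factor or rationalize the expression:
  lim(x→8) (x^3 - 512)/(x - 8) = 192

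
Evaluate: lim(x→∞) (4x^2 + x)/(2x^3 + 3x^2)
This is an ∞/∞ indeterminate form.

Apply L'Hôpital's rule: differentiate numerator and denominator separately.
  f(x) = 4·x^2 + x   ⇒   f'(x) = 8·x + 1
  g(x) = 2·x^3 + 3·x^2   ⇒   g'(x) = 6·x^2 + 6·x
  lim(x→∞) f'(x)/g'(x) = lim(x→∞) (8·x + 1)/(6·x^2 + 6·x)
  = 0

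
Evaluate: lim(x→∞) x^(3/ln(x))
This is an exponential indeterminate form.

For exponential indeterminate forms, take the natural log:
  Let L = lim(x→∞) x^(3/ln(x))
  Then ln(L) = lim(x→∞) [exponent × ln(base)]
  Evaluate using L'Hôpital or standard limits, then exponentiate.
  L = e^(3)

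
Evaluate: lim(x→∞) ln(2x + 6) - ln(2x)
This is an ∞-∞ indeterminate form.

Combine fractions or rationalize to convert ∞-∞ to 0/0 form:
  lim(x→∞) ln(2x + 6) - ln(2x) = 0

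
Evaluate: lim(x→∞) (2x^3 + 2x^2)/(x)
This is an ∞/∞ indeterminate form.

Apply L'Hôpital's rule: differentiate numerator and denominator separately.
  f(x) = 2·x^3 + 2·x^2   ⇒   f'(x) = 6·x^2 + 4·x
  g(x) = x   ⇒   g'(x) = 1
  lim(x→∞) f'(x)/g'(x) = lim(x→∞) (6·x^2 + 4·x)/(1)
  = ∞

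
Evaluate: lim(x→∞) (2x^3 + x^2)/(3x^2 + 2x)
This is an ∞/∞ indeterminate form.

Apply L'Hôpital's rule: differentiate numerator and denominator separately.
  f(x) = 2·x^3 + x^2   ⇒   f'(x) = 6·x^2 + 2·x
  g(x) = 3·x^2 + 2·x   ⇒   g'(x) = 6·x + 2
  lim(x→∞) f'(x)/g'(x) = lim(x→∞) (6·x^2 + 2·x)/(6·x + 2)
  = ∞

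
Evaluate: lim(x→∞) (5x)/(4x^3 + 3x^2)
This is an ∞/∞ indeterminate form.

Apply L'Hôpital's rule: differentiate numerator and denominator separately.
  f(x) = 5·x   ⇒   f'(x) = 5
  g(x) = 4·x^3 + 3·x^2   ⇒   g'(x) = 12·x^2 + 6·x
  lim(x→∞) f'(x)/g'(x) = lim(x→∞) (5)/(12·x^2 + 6·x)
  = 0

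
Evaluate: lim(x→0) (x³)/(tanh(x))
This is a 0/0 indeterminate form.

Apply L'Hôpital's rule: differentiate numerator and denominator separately.
  f(x) = x^3   ⇒   f'(x) = 3·x^2
  g(x) = tanh(x)   ⇒   g'(x) = 1 - tanh(x)^2
  lim(x→0) f'(x)/g'(x) = lim(x→0) (3·x^2)/(1 - tanh(x)^2)
  = 0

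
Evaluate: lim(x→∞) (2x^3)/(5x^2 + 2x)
This is an ∞/∞ indeterminate form.

Apply L'Hôpital's rule: differentiate numerator and denominator separately.
  f(x) = 2·x^3   ⇒   f'(x) = 6·x^2
  g(x) = 5·x^2 + 2·x   ⇒   g'(x) = 10·x + 2
  lim(x→∞) f'(x)/g'(x) = lim(x→∞) (6·x^2)/(10·x + 2)
  = ∞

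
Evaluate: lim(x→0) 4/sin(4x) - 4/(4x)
This is an ∞-∞ indeterminate form.

Combine fractions or rationalize to convert ∞-∞ to 0/0 form:
  lim(x→0) 4/sin(4x) - 4/(4x) = 0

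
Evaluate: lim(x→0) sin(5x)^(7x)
This is an exponential indeterminate form.

For exponential indeterminate forms, take the natural log:
  Let L = lim(x→0) sin(5x)^(7x)
  Then ln(L) = lim(x→0) [exponent × ln(base)]
  Evaluate using L'Hôpital or standard limits, then exponentiate.
  L = 1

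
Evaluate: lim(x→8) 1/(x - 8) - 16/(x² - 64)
This is an ∞-∞ indeterminate form.

Combine fractions or rationalize to convert ∞-∞ to 0/0 form:
  lim(x→8) 1/(x - 8) - 16/(x² - 64) = 1/16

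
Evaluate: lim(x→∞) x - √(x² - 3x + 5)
This is an ∞-∞ indeterminate form.

Combine fractions or rationalize to convert ∞-∞ to 0/0 form:
  lim(x→∞) x - √(x² - 3x + 5) = 3/2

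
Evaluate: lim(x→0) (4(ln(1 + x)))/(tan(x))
This is a 0/0 indeterminate form.

Apply L'Hôpital's rule: differentiate numerator and denominator separately.
  f(x) = 4·ln(x + 1)   ⇒   f'(x) = 4/(x + 1)
  g(x) = tan(x)   ⇒   g'(x) = tan(x)^2 + 1
  lim(x→0) f'(x)/g'(x) = lim(x→0) (4/(x + 1))/(tan(x)^2 + 1)
  = 4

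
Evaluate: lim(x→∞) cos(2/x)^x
This is an exponential indeterminate form.

For exponential indeterminate forms, take the natural log:
  Let L = lim(x→∞) cos(2/x)^x
  Then ln(L) = lim(x→∞) [exponent × ln(base)]
  Evaluate using L'Hôpital or standard limits, then exponentiate.
  L = 1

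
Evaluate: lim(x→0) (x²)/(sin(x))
This is a 0/0 indeterminate form.

Apply L'Hôpital's rule: differentiate numerator and denominator separately.
  f(x) = x^2   ⇒   f'(x) = 2·x
  g(x) = sin(x)   ⇒   g'(x) = cos(x)
  lim(x→0) f'(x)/g'(x) = lim(x→0) (2·x)/(cos(x))
  = 0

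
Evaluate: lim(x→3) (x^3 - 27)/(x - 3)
This is a standard limit.

Factor or rationalize the expression:
  lim(x→3) (x^3 - 27)/(x - 3) = 27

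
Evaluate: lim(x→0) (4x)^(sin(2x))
This is an exponential indeterminate form.

For exponential indeterminate forms, take the natural log:
  Let L = lim(x→0) (4x)^(sin(2x))
  Then ln(L) = lim(x→0) [exponent × ln(base)]
  Evaluate using L'Hôpital or standard limits, then exponentiate.
  L = 1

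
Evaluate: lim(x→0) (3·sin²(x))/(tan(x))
This is a 0/0 indeterminate form.

Apply L'Hôpital's rule: differentiate numerator and denominator separately.
  f(x) = 3·sin(x)^2   ⇒   f'(x) = 6·sin(x)·cos(x)
  g(x) = tan(x)   ⇒   g'(x) = tan(x)^2 + 1
  lim(x→0) f'(x)/g'(x) = lim(x→0) (6·sin(x)·cos(x))/(tan(x)^2 + 1)
  = 0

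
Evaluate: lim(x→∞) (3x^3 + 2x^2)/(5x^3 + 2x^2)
This is an ∞/∞ indeterminate form.

Apply L'Hôpital's rule: differentiate numerator and denominator separately.
  f(x) = 3·x^3 + 2·x^2   ⇒   f'(x) = 9·x^2 + 4·x
  g(x) = 5·x^3 + 2·x^2   ⇒   g'(x) = 15·x^2 + 4·x
  lim(x→∞) f'(x)/g'(x) = lim(x→∞) (9·x^2 + 4·x)/(15·x^2 + 4·x)
  = 3/5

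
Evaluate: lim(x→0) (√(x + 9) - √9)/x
This is a standard limit.

Factor or rationalize the expression:
  lim(x→0) (√(x + 9) - √9)/x = 1/6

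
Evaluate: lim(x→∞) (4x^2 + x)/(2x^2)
This is an ∞/∞ indeterminate form.

Apply L'Hôpital's rule: differentiate numerator and denominator separately.
  f(x) = 4·x^2 + x   ⇒   f'(x) = 8·x + 1
  g(x) = 2·x^2   ⇒   g'(x) = 4·x
  lim(x→∞) f'(x)/g'(x) = lim(x→∞) (8·x + 1)/(4·x)
  = 2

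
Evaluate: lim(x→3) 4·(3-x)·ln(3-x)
This is a 0·∞ indeterminate form.

Rewrite 0·∞ as a quotient (0/0 or ∞/∞ form), then apply L'Hôpital's rule:
  lim(x→3) 4·(3-x)·ln(3-x) = 0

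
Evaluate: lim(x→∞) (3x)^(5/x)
This is an exponential indeterminate form.

For exponential indeterminate forms, take the natural log:
  Let L = lim(x→∞) (3x)^(5/x)
  Then ln(L) = lim(x→∞) [exponent × ln(base)]
  Evaluate using L'Hôpital or standard limits, then exponentiate.
  L = 1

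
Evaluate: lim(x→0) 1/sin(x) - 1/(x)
This is an ∞-∞ indeterminate form.

Combine fractions or rationalize to convert ∞-∞ to 0/0 form:
  lim(x→0) 1/sin(x) - 1/(x) = 0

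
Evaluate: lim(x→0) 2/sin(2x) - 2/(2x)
This is an ∞-∞ indeterminate form.

Combine fractions or rationalize to convert ∞-∞ to 0/0 form:
  lim(x→0) 2/sin(2x) - 2/(2x) = 0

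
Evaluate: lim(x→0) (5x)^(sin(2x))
This is an exponential indeterminate form.

For exponential indeterminate forms, take the natural log:
  Let L = lim(x→0) (5x)^(sin(2x))
  Then ln(L) = lim(x→0) [exponent × ln(base)]
  Evaluate using L'Hôpital or standard limits, then exponentiate.
  L = 1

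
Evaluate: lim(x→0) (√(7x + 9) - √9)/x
This is a standard limit.

Factor or rationalize the expression:
  lim(x→0) (√(7x + 9) - √9)/x = 7/6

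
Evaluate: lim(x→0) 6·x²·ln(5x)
This is a 0·∞ indeterminate form.

Rewrite 0·∞ as a quotient (0/0 or ∞/∞ form), then apply L'Hôpital's rule:
  lim(x→0) 6·x²·ln(5x) = 0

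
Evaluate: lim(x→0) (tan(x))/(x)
This is a 0/0 indeterminate form.

Apply L'Hôpital's rule: differentiate numerator and denominator separately.
  f(x) = tan(x)   ⇒   f'(x) = tan(x)^2 + 1
  g(x) = x   ⇒   g'(x) = 1
  lim(x→0) f'(x)/g'(x) = lim(x→0) (tan(x)^2 + 1)/(1)
  = 1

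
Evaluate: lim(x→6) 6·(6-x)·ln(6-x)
This is a 0·∞ indeterminate form.

Rewrite 0·∞ as a quotient (0/0 or ∞/∞ form), then apply L'Hôpital's rule:
  lim(x→6) 6·(6-x)·ln(6-x) = 0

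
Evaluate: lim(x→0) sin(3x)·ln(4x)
This is a 0·∞ indeterminate form.

Rewrite 0·∞ as a quotient (0/0 or ∞/∞ form), then apply L'Hôpital's rule:
  lim(x→0) sin(3x)·ln(4x) = 0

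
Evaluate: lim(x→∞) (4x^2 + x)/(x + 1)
This is an ∞/∞ indeterminate form.

Apply L'Hôpital's rule: differentiate numerator and denominator separately.
  f(x) = 4·x^2 + x   ⇒   f'(x) = 8·x + 1
  g(x) = x + 1   ⇒   g'(x) = 1
  lim(x→∞) f'(x)/g'(x) = lim(x→∞) (8·x + 1)/(1)
  = ∞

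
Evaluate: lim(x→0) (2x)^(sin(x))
This is an exponential indeterminate form.

For exponential indeterminate forms, take the natural log:
  Let L = lim(x→0) (2x)^(sin(x))
  Then ln(L) = lim(x→0) [exponent × ln(base)]
  Evaluate using L'Hôpital or standard limits, then exponentiate.
  L = 1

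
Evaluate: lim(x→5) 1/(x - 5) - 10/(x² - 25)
This is an ∞-∞ indeterminate form.

Combine fractions or rationalize to convert ∞-∞ to 0/0 form:
  lim(x→5) 1/(x - 5) - 10/(x² - 25) = 1/10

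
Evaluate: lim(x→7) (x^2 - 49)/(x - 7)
This is a standard limit.

Factor or rationalize the expression:
  lim(x→7) (x^2 - 49)/(x - 7) = 14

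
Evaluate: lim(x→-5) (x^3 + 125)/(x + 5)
This is a standard limit.

Factor or rationalize the expression:
  lim(x→-5) (x^3 + 125)/(x + 5) = 75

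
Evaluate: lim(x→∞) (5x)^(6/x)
This is an exponential indeterminate form.

For exponential indeterminate forms, take the natural log:
  Let L = lim(x→∞) (5x)^(6/x)
  Then ln(L) = lim(x→∞) [exponent × ln(base)]
  Evaluate using L'Hôpital or standard limits, then exponentiate.
  L = 1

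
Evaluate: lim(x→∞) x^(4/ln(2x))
This is an exponential indeterminate form.

For exponential indeterminate forms, take the natural log:
  Let L = lim(x→∞) x^(4/ln(2x))
  Then ln(L) = lim(x→∞) [exponent × ln(base)]
  Evaluate using L'Hôpital or standard limits, then exponentiate.
  L = e^(4)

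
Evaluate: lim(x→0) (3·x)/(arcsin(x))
This is a 0/0 indeterminate form.

Apply L'Hôpital's rule: differentiate numerator and denominator separately.
  f(x) = 3·x   ⇒   f'(x) = 3
  g(x) = asin(x)   ⇒   g'(x) = 1/sqrt(1 - x^2)
  lim(x→0) f'(x)/g'(x) = lim(x→0) (3)/(1/sqrt(1 - x^2))
  = 3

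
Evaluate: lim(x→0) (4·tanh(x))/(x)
This is a 0/0 indeterminate form.

Apply L'Hôpital's rule: differentiate numerator and denominator separately.
  f(x) = 4·tanh(x)   ⇒   f'(x) = 4 - 4·tanh(x)^2
  g(x) = x   ⇒   g'(x) = 1
  lim(x→0) f'(x)/g'(x) = lim(x→0) (4 - 4·tanh(x)^2)/(1)
  = 4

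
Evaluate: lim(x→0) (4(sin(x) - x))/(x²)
This is a 0/0 indeterminate form.

Apply L'Hôpital's rule: differentiate numerator and denominator separately.
  f(x) = -4·x + 4·sin(x)   ⇒   f'(x) = 4·cos(x) - 4
  g(x) = x^2   ⇒   g'(x) = 2·x
  lim(x→0) f'(x)/g'(x) = lim(x→0) (4·cos(x) - 4)/(2·x)
  = 0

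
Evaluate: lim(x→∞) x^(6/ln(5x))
This is an exponential indeterminate form.

For exponential indeterminate forms, take the natural log:
  Let L = lim(x→∞) x^(6/ln(5x))
  Then ln(L) = lim(x→∞) [exponent × ln(base)]
  Evaluate using L'Hôpital or standard limits, then exponentiate.
  L = e^(6)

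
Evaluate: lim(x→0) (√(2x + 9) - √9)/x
This is a standard limit.

Factor or rationalize the expression:
  lim(x→0) (√(2x + 9) - √9)/x = 1/3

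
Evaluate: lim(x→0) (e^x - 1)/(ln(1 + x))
This is a 0/0 indeterminate form.

Apply L'Hôpital's rule: differentiate numerator and denominator separately.
  f(x) = e^(x) - 1   ⇒   f'(x) = e^(x)
  g(x) = ln(x + 1)   ⇒   g'(x) = 1/(x + 1)
  lim(x→0) f'(x)/g'(x) = lim(x→0) (e^(x))/(1/(x + 1))
  = 1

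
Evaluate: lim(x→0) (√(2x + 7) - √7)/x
This is a standard limit.

Factor or rationalize the expression:
  lim(x→0) (√(2x + 7) - √7)/x = sqrt(7)/7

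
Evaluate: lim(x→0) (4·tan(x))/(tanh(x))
This is a 0/0 indeterminate form.

Apply L'Hôpital's rule: differentiate numerator and denominator separately.
  f(x) = 4·tan(x)   ⇒   f'(x) = 4·tan(x)^2 + 4
  g(x) = tanh(x)   ⇒   g'(x) = 1 - tanh(x)^2
  lim(x→0) f'(x)/g'(x) = lim(x→0) (4·tan(x)^2 + 4)/(1 - tanh(x)^2)
  = 4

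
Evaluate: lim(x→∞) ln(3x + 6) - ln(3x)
This is an ∞-∞ indeterminate form.

Combine fractions or rationalize to convert ∞-∞ to 0/0 form:
  lim(x→∞) ln(3x + 6) - ln(3x) = 0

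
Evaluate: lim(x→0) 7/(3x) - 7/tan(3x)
This is an ∞-∞ indeterminate form.

Combine fractions or rationalize to convert ∞-∞ to 0/0 form:
  lim(x→0) 7/(3x) - 7/tan(3x) = 0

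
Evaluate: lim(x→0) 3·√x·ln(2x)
This is a 0·∞ indeterminate form.

Rewrite 0·∞ as a quotient (0/0 or ∞/∞ form), then apply L'Hôpital's rule:
  lim(x→0) 3·√x·ln(2x) = 0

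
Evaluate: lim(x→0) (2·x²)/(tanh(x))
This is a 0/0 indeterminate form.

Apply L'Hôpital's rule: differentiate numerator and denominator separately.
  f(x) = 2·x^2   ⇒   f'(x) = 4·x
  g(x) = tanh(x)   ⇒   g'(x) = 1 - tanh(x)^2
  lim(x→0) f'(x)/g'(x) = lim(x→0) (4·x)/(1 - tanh(x)^2)
  = 0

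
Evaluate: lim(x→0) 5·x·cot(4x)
This is a 0·∞ indeterminate form.

Rewrite 0·∞ as a quotient (0/0 or ∞/∞ form), then apply L'Hôpital's rule:
  lim(x→0) 5·x·cot(4x) = 5/4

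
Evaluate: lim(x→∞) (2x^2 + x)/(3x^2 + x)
This is an ∞/∞ indeterminate form.

Apply L'Hôpital's rule: differentiate numerator and denominator separately.
  f(x) = 2·x^2 + x   ⇒   f'(x) = 4·x + 1
  g(x) = 3·x^2 + x   ⇒   g'(x) = 6·x + 1
  lim(x→∞) f'(x)/g'(x) = lim(x→∞) (4·x + 1)/(6·x + 1)
  = 2/3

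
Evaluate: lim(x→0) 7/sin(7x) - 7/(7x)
This is an ∞-∞ indeterminate form.

Combine fractions or rationalize to convert ∞-∞ to 0/0 form:
  lim(x→0) 7/sin(7x) - 7/(7x) = 0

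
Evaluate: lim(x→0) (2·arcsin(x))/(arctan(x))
This is a 0/0 indeterminate form.

Apply L'Hôpital's rule: differentiate numerator and denominator separately.
  f(x) = 2·asin(x)   ⇒   f'(x) = 2/sqrt(1 - x^2)
  g(x) = atan(x)   ⇒   g'(x) = 1/(x^2 + 1)
  lim(x→0) f'(x)/g'(x) = lim(x→0) (2/sqrt(1 - x^2))/(1/(x^2 + 1))
  = 2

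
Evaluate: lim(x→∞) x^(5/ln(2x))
This is an exponential indeterminate form.

For exponential indeterminate forms, take the natural log:
  Let L = lim(x→∞) x^(5/ln(2x))
  Then ln(L) = lim(x→∞) [exponent × ln(base)]
  Evaluate using L'Hôpital or standard limits, then exponentiate.
  L = e^(5)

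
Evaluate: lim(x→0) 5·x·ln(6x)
This is a 0·∞ indeterminate form.

Rewrite 0·∞ as a quotient (0/0 or ∞/∞ form), then apply L'Hôpital's rule:
  lim(x→0) 5·x·ln(6x) = 0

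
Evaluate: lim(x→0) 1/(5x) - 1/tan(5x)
This is an ∞-∞ indeterminate form.

Combine fractions or rationalize to convert ∞-∞ to 0/0 form:
  lim(x→0) 1/(5x) - 1/tan(5x) = 0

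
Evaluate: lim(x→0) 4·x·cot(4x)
This is a 0·∞ indeterminate form.

Rewrite 0·∞ as a quotient (0/0 or ∞/∞ form), then apply L'Hôpital's rule:
  lim(x→0) 4·x·cot(4x) = 1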